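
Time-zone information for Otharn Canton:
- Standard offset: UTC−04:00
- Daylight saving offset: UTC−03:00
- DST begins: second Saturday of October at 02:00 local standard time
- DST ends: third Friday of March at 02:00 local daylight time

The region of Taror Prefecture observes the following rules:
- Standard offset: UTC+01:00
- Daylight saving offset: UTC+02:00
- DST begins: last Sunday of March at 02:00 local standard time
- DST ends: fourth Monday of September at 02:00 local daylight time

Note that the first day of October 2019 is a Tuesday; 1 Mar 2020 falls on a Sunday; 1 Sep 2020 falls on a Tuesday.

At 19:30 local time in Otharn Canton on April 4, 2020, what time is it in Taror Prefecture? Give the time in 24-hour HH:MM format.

01:30

1 October 2019 is a Tuesday, so the first Saturday is October 5 and the second is October 12.
1 March 2020 is a Sunday, so the first Friday is March 6 and the third is March 20.
April 4, 2020 is outside the daylight-saving period (12 October 2019 – 20 March 2020), so Otharn Canton is on standard time, UTC−04:00.
19:30 Otharn Canton + 4h = 23:30 UTC.
1 March 2020 is a Sunday, so Sundays fall on 1, 8, 15, 22, 29; the last is March 29.
1 September 2020 is a Tuesday, so the first Monday is September 7 and the fourth is September 28.
At the standard offset (UTC+01:00), 23:30 UTC + 1h = 00:30 Taror Prefecture standard time (rolling into the next day, 5 April 2020).
The standard-time date in Taror Prefecture, April 5, 2020, falls between 29 March and 28 September, so daylight saving is in effect and Taror Prefecture is at UTC+02:00.
23:30 UTC + 2h = 01:30 Taror Prefecture (rolling into the next day, 5 April 2020).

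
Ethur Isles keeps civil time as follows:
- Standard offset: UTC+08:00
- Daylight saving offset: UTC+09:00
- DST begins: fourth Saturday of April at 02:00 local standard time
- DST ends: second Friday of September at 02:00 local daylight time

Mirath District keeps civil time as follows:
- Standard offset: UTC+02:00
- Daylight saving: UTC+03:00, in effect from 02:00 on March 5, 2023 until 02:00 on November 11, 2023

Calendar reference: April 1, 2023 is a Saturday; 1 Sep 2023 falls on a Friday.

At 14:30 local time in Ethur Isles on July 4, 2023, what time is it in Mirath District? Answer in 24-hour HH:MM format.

08:30

1 April 2023 is a Saturday, so the first Saturday is April 1 and the fourth is April 22.
1 September 2023 is a Friday, so the first Friday is September 1 and the second is September 8.
July 4, 2023 falls between 22 April and 8 September, so daylight saving is in effect and Ethur Isles is at UTC+09:00.
14:30 Ethur Isles − 9h = 05:30 UTC.
At the standard offset (UTC+02:00), 05:30 UTC + 2h = 07:30 Mirath District standard time.
Daylight saving runs 5 March – 11 November; the standard-time date in Mirath District, July 4, 2023, is inside that window, so Mirath District is at UTC+03:00.
05:30 UTC + 3h = 08:30 Mirath District.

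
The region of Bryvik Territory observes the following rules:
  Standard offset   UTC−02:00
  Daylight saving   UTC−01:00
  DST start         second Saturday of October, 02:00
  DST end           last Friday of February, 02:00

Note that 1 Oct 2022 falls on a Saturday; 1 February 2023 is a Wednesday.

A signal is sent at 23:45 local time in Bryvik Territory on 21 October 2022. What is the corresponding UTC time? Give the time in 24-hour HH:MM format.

00:45

1 October 2022 is a Saturday, so the first Saturday is October 1 and the second is October 8.
1 February 2023 is a Wednesday, so Fridays fall on 3, 10, 17, 24; the last is February 24.
Daylight saving runs 8 October 2022 – 24 February 2023; 21 October 2022 is inside that window, so Bryvik Territory is at UTC−01:00.
23:45 local + 1h = 00:45 UTC (rolling into the next day, 22 October 2022).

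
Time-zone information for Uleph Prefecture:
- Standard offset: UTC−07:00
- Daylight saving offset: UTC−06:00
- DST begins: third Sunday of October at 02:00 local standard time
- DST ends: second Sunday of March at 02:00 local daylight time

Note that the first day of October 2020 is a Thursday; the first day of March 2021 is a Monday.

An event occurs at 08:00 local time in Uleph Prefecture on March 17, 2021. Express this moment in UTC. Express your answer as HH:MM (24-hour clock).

15:00

1 October 2020 is a Thursday, so the first Sunday is October 4 and the third is October 18.
1 March 2021 is a Monday, so the first Sunday is March 7 and the second is March 14.
March 17, 2021 does not fall between 18 October 2020 and 14 March 2021, so daylight saving is not in effect and Uleph Prefecture is at UTC−07:00.
08:00 local + 7h = 15:00 UTC.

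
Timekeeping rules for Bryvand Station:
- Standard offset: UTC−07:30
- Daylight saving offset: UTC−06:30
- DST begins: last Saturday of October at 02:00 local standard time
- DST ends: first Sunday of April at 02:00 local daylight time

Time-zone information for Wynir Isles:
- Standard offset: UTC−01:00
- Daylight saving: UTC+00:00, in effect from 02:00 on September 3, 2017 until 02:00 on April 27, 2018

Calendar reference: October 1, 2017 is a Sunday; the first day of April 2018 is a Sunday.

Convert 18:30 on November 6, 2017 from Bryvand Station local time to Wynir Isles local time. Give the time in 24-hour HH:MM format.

01:00

1 October 2017 is a Sunday, so Saturdays fall on 7, 14, 21, 28; the last is October 28.
1 April 2018 is a Sunday, so the first Sunday is April 1.
November 6, 2017 lies within the daylight-saving period (28 October 2017 – 1 April 2018), so Bryvand Station is on daylight time, UTC−06:30.
18:30 Bryvand Station + 6h30m = 01:00 UTC (rolling into the next day, 7 November 2017).
At the standard offset (UTC−01:00), 01:00 UTC − 1h = 00:00 Wynir Isles standard time.
The standard-time date in Wynir Isles, November 7, 2017, falls between 3 September 2017 and 27 April 2018, so daylight saving is in effect and Wynir Isles is at UTC+00:00.
01:00 UTC + 0h = 01:00 Wynir Isles.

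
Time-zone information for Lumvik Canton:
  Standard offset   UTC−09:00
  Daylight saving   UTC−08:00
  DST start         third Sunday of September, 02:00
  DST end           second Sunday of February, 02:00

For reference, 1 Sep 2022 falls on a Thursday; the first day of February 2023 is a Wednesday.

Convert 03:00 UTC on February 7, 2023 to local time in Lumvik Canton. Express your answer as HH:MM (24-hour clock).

1 September 2022 is a Thursday, so the first Sunday is September 4 and the third is September 18.
1 February 2023 is a Wednesday, so the first Sunday is February 5 and the second is February 12.
At the standard offset (UTC−09:00), 03:00 UTC − 9h = 18:00 Lumvik Canton standard time (rolling into the previous day, 6 February 2023).
The standard-time date in Lumvik Canton, February 6, 2023, falls between 18 September 2022 and 12 February 2023, so daylight saving is in effect and Lumvik Canton is at UTC−08:00.
03:00 UTC − 8h = 19:00 local (rolling into the previous day, 6 February 2023).

19:00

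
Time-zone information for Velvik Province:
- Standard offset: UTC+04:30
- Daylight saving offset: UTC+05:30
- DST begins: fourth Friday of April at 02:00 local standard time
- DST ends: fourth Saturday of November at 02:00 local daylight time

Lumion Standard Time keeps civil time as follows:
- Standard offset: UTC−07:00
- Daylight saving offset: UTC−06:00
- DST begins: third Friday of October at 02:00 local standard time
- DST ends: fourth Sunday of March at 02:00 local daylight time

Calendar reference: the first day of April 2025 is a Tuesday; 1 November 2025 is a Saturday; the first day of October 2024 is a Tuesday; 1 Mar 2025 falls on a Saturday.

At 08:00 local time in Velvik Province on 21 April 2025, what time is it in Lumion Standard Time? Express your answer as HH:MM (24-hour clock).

1 April 2025 is a Tuesday, so the first Friday is April 4 and the fourth is April 25.
1 November 2025 is a Saturday, so the first Saturday is November 1 and the fourth is November 22.
21 April 2025 does not fall between 25 April and 22 November, so daylight saving is not in effect and Velvik Province is at UTC+04:30.
08:00 Velvik Province − 4h30m = 03:30 UTC.
1 October 2024 is a Tuesday, so the first Friday is October 4 and the third is October 18.
1 March 2025 is a Saturday, so the first Sunday is March 2 and the fourth is March 23.
At the standard offset (UTC−07:00), 03:30 UTC − 7h = 20:30 Lumion Standard Time standard time (rolling into the previous day, 20 April 2025).
The standard-time date in Lumion Standard Time, 20 April 2025, does not fall between 18 October 2024 and 23 March 2025, so daylight saving is not in effect and Lumion Standard Time is at UTC−07:00.
03:30 UTC − 7h = 20:30 Lumion Standard Time (rolling into the previous day, 20 April 2025).

20:30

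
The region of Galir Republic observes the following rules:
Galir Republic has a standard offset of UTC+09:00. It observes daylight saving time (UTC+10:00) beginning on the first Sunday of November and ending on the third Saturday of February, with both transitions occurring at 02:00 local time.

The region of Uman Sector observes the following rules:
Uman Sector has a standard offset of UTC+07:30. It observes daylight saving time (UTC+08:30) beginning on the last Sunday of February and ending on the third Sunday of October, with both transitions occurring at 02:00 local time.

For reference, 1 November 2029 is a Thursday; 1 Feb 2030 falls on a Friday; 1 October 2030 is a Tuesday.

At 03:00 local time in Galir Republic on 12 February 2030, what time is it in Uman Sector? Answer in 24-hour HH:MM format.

00:30

1 November 2029 is a Thursday, so the first Sunday is November 4.
1 February 2030 is a Friday, so the first Saturday is February 2 and the third is February 16.
Daylight saving runs 4 November 2029 – 16 February 2030; 12 February 2030 is inside that window, so Galir Republic is at UTC+10:00.
03:00 Galir Republic − 10h = 17:00 UTC (rolling into the previous day, 11 February 2030).
1 February 2030 is a Friday, so Sundays fall on 3, 10, 17, 24; the last is February 24.
1 October 2030 is a Tuesday, so the first Sunday is October 6 and the third is October 20.
At the standard offset (UTC+07:30), 17:00 UTC + 7h30m = 00:30 Uman Sector standard time (rolling into the next day, 12 February 2030).
Daylight saving runs 24 February – 20 October; the standard-time date in Uman Sector, 12 February 2030, is outside that window, so Uman Sector is on standard time at UTC+07:30.
17:00 UTC + 7h30m = 00:30 Uman Sector (rolling into the next day, 12 February 2030).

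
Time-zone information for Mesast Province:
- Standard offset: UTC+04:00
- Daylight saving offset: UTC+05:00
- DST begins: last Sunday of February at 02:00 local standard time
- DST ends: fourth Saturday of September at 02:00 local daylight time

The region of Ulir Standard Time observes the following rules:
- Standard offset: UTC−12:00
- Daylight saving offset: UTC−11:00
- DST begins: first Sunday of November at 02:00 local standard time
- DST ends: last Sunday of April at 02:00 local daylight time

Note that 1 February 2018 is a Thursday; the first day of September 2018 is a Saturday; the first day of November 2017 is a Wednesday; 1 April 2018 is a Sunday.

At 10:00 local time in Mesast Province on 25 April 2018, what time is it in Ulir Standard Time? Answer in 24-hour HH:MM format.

1 February 2018 is a Thursday, so Sundays fall on 4, 11, 18, 25; the last is February 25.
1 September 2018 is a Saturday, so the first Saturday is September 1 and the fourth is September 22.
25 April 2018 falls between 25 February and 22 September, so daylight saving is in effect and Mesast Province is at UTC+05:00.
10:00 Mesast Province − 5h = 05:00 UTC.
1 November 2017 is a Wednesday, so the first Sunday is November 5.
1 April 2018 is a Sunday, so Sundays fall on 1, 8, 15, 22, 29; the last is April 29.
At the standard offset (UTC−12:00), 05:00 UTC − 12h = 17:00 Ulir Standard Time standard time (rolling into the previous day, 24 April 2018).
The standard-time date in Ulir Standard Time, 24 April 2018, falls between 5 November 2017 and 29 April 2018, so daylight saving is in effect and Ulir Standard Time is at UTC−11:00.
05:00 UTC − 11h = 18:00 Ulir Standard Time (rolling into the previous day, 24 April 2018).

18:00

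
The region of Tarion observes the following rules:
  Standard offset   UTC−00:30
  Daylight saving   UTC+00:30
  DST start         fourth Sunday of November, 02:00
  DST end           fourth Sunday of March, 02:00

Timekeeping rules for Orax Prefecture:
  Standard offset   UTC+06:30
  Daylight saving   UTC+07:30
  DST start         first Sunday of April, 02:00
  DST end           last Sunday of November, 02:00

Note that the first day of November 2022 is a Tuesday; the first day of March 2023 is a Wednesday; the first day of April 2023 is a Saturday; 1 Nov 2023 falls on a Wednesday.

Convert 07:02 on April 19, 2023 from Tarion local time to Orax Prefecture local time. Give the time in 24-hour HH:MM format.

15:02

1 November 2022 is a Tuesday, so the first Sunday is November 6 and the fourth is November 27.
1 March 2023 is a Wednesday, so the first Sunday is March 5 and the fourth is March 26.
Daylight saving runs 27 November 2022 – 26 March 2023; April 19, 2023 is outside that window, so Tarion is on standard time at UTC−00:30.
07:02 Tarion + 0h30m = 07:32 UTC.
1 April 2023 is a Saturday, so the first Sunday is April 2.
1 November 2023 is a Wednesday, so Sundays fall on 5, 12, 19, 26; the last is November 26.
At the standard offset (UTC+06:30), 07:32 UTC + 6h30m = 14:02 Orax Prefecture standard time.
The standard-time date in Orax Prefecture, April 19, 2023, lies within the daylight-saving period (2 April – 26 November), so Orax Prefecture is on daylight time, UTC+07:30.
07:32 UTC + 7h30m = 15:02 Orax Prefecture.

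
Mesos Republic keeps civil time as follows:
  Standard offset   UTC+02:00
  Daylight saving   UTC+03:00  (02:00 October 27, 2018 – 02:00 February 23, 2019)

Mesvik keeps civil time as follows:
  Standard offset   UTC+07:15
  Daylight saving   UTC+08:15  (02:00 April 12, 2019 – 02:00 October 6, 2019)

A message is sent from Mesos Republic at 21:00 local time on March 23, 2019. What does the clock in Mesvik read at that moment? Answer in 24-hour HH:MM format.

Daylight saving runs 27 October 2018 – 23 February 2019; March 23, 2019 is outside that window, so Mesos Republic is on standard time at UTC+02:00.
21:00 Mesos Republic − 2h = 19:00 UTC.
At the standard offset (UTC+07:15), 19:00 UTC + 7h15m = 02:15 Mesvik standard time (rolling into the next day, 24 March 2019).
The standard-time date in Mesvik, March 24, 2019, is outside the daylight-saving period (12 April – 6 October), so Mesvik is on standard time, UTC+07:15.
19:00 UTC + 7h15m = 02:15 Mesvik (rolling into the next day, 24 March 2019).

02:15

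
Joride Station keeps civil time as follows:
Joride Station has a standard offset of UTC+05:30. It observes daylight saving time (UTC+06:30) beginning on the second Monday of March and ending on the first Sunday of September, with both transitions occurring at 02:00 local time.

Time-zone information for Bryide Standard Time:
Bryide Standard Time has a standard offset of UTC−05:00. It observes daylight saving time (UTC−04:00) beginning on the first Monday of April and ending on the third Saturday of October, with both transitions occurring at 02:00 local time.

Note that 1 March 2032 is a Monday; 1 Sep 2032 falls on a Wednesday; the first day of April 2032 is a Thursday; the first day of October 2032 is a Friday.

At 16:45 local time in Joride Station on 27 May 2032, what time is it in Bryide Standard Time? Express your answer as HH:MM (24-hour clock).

06:15

1 March 2032 is a Monday, so the first Monday is March 1 and the second is March 8.
1 September 2032 is a Wednesday, so the first Sunday is September 5.
27 May 2032 falls between 8 March and 5 September, so daylight saving is in effect and Joride Station is at UTC+06:30.
16:45 Joride Station − 6h30m = 10:15 UTC.
1 April 2032 is a Thursday, so the first Monday is April 5.
1 October 2032 is a Friday, so the first Saturday is October 2 and the third is October 16.
At the standard offset (UTC−05:00), 10:15 UTC − 5h = 05:15 Bryide Standard Time standard time.
The standard-time date in Bryide Standard Time, 27 May 2032, lies within the daylight-saving period (5 April – 16 October), so Bryide Standard Time is on daylight time, UTC−04:00.
10:15 UTC − 4h = 06:15 Bryide Standard Time.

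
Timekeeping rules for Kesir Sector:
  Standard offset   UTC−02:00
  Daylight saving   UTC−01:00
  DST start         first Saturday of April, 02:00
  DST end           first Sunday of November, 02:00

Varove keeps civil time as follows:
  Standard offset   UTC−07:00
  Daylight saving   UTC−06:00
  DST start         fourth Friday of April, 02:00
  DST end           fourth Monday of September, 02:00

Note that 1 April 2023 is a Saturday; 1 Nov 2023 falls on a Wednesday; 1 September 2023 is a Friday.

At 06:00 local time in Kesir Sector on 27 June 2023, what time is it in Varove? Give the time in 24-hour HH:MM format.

01:00

1 April 2023 is a Saturday, so the first Saturday is April 1.
1 November 2023 is a Wednesday, so the first Sunday is November 5.
27 June 2023 lies within the daylight-saving period (1 April – 5 November), so Kesir Sector is on daylight time, UTC−01:00.
06:00 Kesir Sector + 1h = 07:00 UTC.
1 April 2023 is a Saturday, so the first Friday is April 7 and the fourth is April 28.
1 September 2023 is a Friday, so the first Monday is September 4 and the fourth is September 25.
At the standard offset (UTC−07:00), 07:00 UTC − 7h = 00:00 Varove standard time.
The standard-time date in Varove, 27 June 2023, lies within the daylight-saving period (28 April – 25 September), so Varove is on daylight time, UTC−06:00.
07:00 UTC − 6h = 01:00 Varove.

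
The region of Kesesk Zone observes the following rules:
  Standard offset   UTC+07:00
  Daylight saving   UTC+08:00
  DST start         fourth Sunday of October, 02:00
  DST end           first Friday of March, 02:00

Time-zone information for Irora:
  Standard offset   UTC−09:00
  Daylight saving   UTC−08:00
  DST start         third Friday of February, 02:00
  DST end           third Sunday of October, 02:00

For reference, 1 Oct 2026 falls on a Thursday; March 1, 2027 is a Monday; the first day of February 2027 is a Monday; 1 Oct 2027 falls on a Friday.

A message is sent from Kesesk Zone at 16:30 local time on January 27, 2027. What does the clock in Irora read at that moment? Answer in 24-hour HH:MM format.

1 October 2026 is a Thursday, so the first Sunday is October 4 and the fourth is October 25.
1 March 2027 is a Monday, so the first Friday is March 5.
January 27, 2027 lies within the daylight-saving period (25 October 2026 – 5 March 2027), so Kesesk Zone is on daylight time, UTC+08:00.
16:30 Kesesk Zone − 8h = 08:30 UTC.
1 February 2027 is a Monday, so the first Friday is February 5 and the third is February 19.
1 October 2027 is a Friday, so the first Sunday is October 3 and the third is October 17.
At the standard offset (UTC−09:00), 08:30 UTC − 9h = 23:30 Irora standard time (rolling into the previous day, 26 January 2027).
Daylight saving runs 19 February – 17 October; the standard-time date in Irora, January 26, 2027, is outside that window, so Irora is on standard time at UTC−09:00.
08:30 UTC − 9h = 23:30 Irora (rolling into the previous day, 26 January 2027).

23:30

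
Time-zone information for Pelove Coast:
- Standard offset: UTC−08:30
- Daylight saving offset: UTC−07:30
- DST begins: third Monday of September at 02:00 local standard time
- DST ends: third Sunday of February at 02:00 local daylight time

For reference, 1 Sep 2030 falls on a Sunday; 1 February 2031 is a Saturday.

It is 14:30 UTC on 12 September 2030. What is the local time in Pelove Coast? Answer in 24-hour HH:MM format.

1 September 2030 is a Sunday, so the first Monday is September 2 and the third is September 16.
1 February 2031 is a Saturday, so the first Sunday is February 2 and the third is February 16.
At the standard offset (UTC−08:30), 14:30 UTC − 8h30m = 06:00 Pelove Coast standard time.
The standard-time date in Pelove Coast, 12 September 2030, does not fall between 16 September 2030 and 16 February 2031, so daylight saving is not in effect and Pelove Coast is at UTC−08:30.
14:30 UTC − 8h30m = 06:00 local.

06:00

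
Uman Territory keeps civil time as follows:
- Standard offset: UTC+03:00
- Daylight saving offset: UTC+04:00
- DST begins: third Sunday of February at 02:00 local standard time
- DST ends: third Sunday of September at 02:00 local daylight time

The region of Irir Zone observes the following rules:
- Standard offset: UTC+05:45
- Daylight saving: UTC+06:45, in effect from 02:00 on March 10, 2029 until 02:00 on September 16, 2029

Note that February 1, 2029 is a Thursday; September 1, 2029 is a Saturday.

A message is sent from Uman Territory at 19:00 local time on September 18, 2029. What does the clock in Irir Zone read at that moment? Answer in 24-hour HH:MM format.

21:45

1 February 2029 is a Thursday, so the first Sunday is February 4 and the third is February 18.
1 September 2029 is a Saturday, so the first Sunday is September 2 and the third is September 16.
September 18, 2029 does not fall between 18 February and 16 September, so daylight saving is not in effect and Uman Territory is at UTC+03:00.
19:00 Uman Territory − 3h = 16:00 UTC.
At the standard offset (UTC+05:45), 16:00 UTC + 5h45m = 21:45 Irir Zone standard time.
Daylight saving runs 10 March – 16 September; the standard-time date in Irir Zone, September 18, 2029, is outside that window, so Irir Zone is on standard time at UTC+05:45.
16:00 UTC + 5h45m = 21:45 Irir Zone.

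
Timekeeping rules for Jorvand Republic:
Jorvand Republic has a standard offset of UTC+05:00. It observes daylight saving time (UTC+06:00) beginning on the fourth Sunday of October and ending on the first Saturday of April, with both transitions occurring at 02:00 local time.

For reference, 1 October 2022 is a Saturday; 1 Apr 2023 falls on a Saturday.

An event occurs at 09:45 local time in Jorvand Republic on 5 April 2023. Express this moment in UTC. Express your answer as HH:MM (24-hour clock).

1 October 2022 is a Saturday, so the first Sunday is October 2 and the fourth is October 23.
1 April 2023 is a Saturday, so the first Saturday is April 1.
5 April 2023 does not fall between 23 October 2022 and 1 April 2023, so daylight saving is not in effect and Jorvand Republic is at UTC+05:00.
09:45 local − 5h = 04:45 UTC.

04:45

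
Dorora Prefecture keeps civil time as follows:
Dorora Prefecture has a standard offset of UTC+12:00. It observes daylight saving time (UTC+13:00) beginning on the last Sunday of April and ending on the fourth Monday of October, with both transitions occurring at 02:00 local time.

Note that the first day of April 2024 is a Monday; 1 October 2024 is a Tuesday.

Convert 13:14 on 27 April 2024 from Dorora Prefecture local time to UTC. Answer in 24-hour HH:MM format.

01:14

1 April 2024 is a Monday, so Sundays fall on 7, 14, 21, 28; the last is April 28.
1 October 2024 is a Tuesday, so the first Monday is October 7 and the fourth is October 28.
Daylight saving runs 28 April – 28 October; 27 April 2024 is outside that window, so Dorora Prefecture is on standard time at UTC+12:00.
13:14 local − 12h = 01:14 UTC.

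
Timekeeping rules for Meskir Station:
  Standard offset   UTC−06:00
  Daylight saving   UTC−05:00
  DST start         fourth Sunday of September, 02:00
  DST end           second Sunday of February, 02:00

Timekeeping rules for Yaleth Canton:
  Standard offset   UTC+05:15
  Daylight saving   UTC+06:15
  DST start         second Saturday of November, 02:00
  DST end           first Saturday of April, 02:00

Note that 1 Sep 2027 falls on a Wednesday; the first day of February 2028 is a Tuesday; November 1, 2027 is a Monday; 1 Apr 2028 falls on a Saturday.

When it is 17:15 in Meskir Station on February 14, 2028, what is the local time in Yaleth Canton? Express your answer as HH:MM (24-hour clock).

05:30

1 September 2027 is a Wednesday, so the first Sunday is September 5 and the fourth is September 26.
1 February 2028 is a Tuesday, so the first Sunday is February 6 and the second is February 13.
February 14, 2028 does not fall between 26 September 2027 and 13 February 2028, so daylight saving is not in effect and Meskir Station is at UTC−06:00.
17:15 Meskir Station + 6h = 23:15 UTC.
1 November 2027 is a Monday, so the first Saturday is November 6 and the second is November 13.
1 April 2028 is a Saturday, so the first Saturday is April 1.
At the standard offset (UTC+05:15), 23:15 UTC + 5h15m = 04:30 Yaleth Canton standard time (rolling into the next day, 15 February 2028).
The standard-time date in Yaleth Canton, February 15, 2028, lies within the daylight-saving period (13 November 2027 – 1 April 2028), so Yaleth Canton is on daylight time, UTC+06:15.
23:15 UTC + 6h15m = 05:30 Yaleth Canton (rolling into the next day, 15 February 2028).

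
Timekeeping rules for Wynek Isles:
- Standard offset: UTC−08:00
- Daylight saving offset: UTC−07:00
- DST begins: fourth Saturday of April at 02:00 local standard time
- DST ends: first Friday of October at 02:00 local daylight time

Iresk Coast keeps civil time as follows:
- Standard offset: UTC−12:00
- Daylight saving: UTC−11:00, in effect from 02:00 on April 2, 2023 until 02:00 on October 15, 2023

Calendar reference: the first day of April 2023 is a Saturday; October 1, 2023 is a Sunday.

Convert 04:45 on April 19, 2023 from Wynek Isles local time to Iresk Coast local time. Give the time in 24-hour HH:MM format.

1 April 2023 is a Saturday, so the first Saturday is April 1 and the fourth is April 22.
1 October 2023 is a Sunday, so the first Friday is October 6.
April 19, 2023 is outside the daylight-saving period (22 April – 6 October), so Wynek Isles is on standard time, UTC−08:00.
04:45 Wynek Isles + 8h = 12:45 UTC.
At the standard offset (UTC−12:00), 12:45 UTC − 12h = 00:45 Iresk Coast standard time.
Daylight saving runs 2 April – 15 October; the standard-time date in Iresk Coast, April 19, 2023, is inside that window, so Iresk Coast is at UTC−11:00.
12:45 UTC − 11h = 01:45 Iresk Coast.

01:45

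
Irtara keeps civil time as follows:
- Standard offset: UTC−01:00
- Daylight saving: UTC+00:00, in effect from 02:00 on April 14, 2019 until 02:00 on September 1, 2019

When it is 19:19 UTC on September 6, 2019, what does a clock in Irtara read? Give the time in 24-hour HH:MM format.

At the standard offset (UTC−01:00), 19:19 UTC − 1h = 18:19 Irtara standard time.
The standard-time date in Irtara, September 6, 2019, is outside the daylight-saving period (14 April – 1 September), so Irtara is on standard time, UTC−01:00.
19:19 UTC − 1h = 18:19 local.

18:19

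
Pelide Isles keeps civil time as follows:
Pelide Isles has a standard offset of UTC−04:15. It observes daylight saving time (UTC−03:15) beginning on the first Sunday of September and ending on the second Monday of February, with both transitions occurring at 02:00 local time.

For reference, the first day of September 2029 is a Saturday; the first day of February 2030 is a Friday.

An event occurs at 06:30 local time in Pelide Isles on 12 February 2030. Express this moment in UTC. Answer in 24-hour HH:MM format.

1 September 2029 is a Saturday, so the first Sunday is September 2.
1 February 2030 is a Friday, so the first Monday is February 4 and the second is February 11.
12 February 2030 does not fall between 2 September 2029 and 11 February 2030, so daylight saving is not in effect and Pelide Isles is at UTC−04:15.
06:30 local + 4h15m = 10:45 UTC.

10:45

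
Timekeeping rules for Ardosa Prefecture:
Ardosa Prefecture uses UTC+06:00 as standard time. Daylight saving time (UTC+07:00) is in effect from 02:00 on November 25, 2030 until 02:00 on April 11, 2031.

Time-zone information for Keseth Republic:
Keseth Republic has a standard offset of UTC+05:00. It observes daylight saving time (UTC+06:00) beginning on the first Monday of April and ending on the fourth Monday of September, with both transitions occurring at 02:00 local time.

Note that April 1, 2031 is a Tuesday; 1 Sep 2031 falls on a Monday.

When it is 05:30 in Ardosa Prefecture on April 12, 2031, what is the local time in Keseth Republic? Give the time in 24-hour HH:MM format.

April 12, 2031 does not fall between 25 November 2030 and 11 April 2031, so daylight saving is not in effect and Ardosa Prefecture is at UTC+06:00.
05:30 Ardosa Prefecture − 6h = 23:30 UTC (rolling into the previous day, 11 April 2031).
1 April 2031 is a Tuesday, so the first Monday is April 7.
1 September 2031 is a Monday, so the first Monday is September 1 and the fourth is September 22.
At the standard offset (UTC+05:00), 23:30 UTC + 5h = 04:30 Keseth Republic standard time (rolling into the next day, 12 April 2031).
The standard-time date in Keseth Republic, April 12, 2031, lies within the daylight-saving period (7 April – 22 September), so Keseth Republic is on daylight time, UTC+06:00.
23:30 UTC + 6h = 05:30 Keseth Republic (rolling into the next day, 12 April 2031).

05:30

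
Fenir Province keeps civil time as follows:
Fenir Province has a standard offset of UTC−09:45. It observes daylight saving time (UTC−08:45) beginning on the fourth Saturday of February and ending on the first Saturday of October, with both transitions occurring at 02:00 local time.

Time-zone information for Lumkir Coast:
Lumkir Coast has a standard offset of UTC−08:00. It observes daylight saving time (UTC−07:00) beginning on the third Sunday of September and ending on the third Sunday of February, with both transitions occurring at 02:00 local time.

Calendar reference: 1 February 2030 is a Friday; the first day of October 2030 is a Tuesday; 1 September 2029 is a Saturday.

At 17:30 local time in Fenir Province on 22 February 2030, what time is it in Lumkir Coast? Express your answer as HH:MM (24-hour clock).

1 February 2030 is a Friday, so the first Saturday is February 2 and the fourth is February 23.
1 October 2030 is a Tuesday, so the first Saturday is October 5.
Daylight saving runs 23 February – 5 October; 22 February 2030 is outside that window, so Fenir Province is on standard time at UTC−09:45.
17:30 Fenir Province + 9h45m = 03:15 UTC (rolling into the next day, 23 February 2030).
1 September 2029 is a Saturday, so the first Sunday is September 2 and the third is September 16.
1 February 2030 is a Friday, so the first Sunday is February 3 and the third is February 17.
At the standard offset (UTC−08:00), 03:15 UTC − 8h = 19:15 Lumkir Coast standard time (rolling into the previous day, 22 February 2030).
Daylight saving runs 16 September 2029 – 17 February 2030; the standard-time date in Lumkir Coast, 22 February 2030, is outside that window, so Lumkir Coast is on standard time at UTC−08:00.
03:15 UTC − 8h = 19:15 Lumkir Coast (rolling into the previous day, 22 February 2030).

19:15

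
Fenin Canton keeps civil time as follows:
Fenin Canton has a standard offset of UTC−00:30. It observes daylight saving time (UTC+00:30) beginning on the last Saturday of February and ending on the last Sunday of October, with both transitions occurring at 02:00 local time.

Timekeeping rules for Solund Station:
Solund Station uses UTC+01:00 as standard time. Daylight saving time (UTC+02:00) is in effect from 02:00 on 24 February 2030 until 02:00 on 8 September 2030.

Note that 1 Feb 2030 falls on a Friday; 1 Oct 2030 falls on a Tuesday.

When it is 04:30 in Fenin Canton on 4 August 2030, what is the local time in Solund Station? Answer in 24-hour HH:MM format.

06:00

1 February 2030 is a Friday, so Saturdays fall on 2, 9, 16, 23; the last is February 23.
1 October 2030 is a Tuesday, so Sundays fall on 6, 13, 20, 27; the last is October 27.
4 August 2030 falls between 23 February and 27 October, so daylight saving is in effect and Fenin Canton is at UTC+00:30.
04:30 Fenin Canton − 0h30m = 04:00 UTC.
At the standard offset (UTC+01:00), 04:00 UTC + 1h = 05:00 Solund Station standard time.
The standard-time date in Solund Station, 4 August 2030, falls between 24 February and 8 September, so daylight saving is in effect and Solund Station is at UTC+02:00.
04:00 UTC + 2h = 06:00 Solund Station.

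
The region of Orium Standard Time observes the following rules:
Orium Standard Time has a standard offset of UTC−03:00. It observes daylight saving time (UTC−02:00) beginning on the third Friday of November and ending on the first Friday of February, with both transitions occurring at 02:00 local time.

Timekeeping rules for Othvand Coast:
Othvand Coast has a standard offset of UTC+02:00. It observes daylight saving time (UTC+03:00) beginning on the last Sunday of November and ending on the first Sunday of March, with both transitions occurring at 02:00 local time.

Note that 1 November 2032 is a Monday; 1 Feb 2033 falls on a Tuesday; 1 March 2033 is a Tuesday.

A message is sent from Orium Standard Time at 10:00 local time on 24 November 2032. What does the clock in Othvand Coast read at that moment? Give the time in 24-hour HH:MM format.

14:00

1 November 2032 is a Monday, so the first Friday is November 5 and the third is November 19.
1 February 2033 is a Tuesday, so the first Friday is February 4.
Daylight saving runs 19 November 2032 – 4 February 2033; 24 November 2032 is inside that window, so Orium Standard Time is at UTC−02:00.
10:00 Orium Standard Time + 2h = 12:00 UTC.
1 November 2032 is a Monday, so Sundays fall on 7, 14, 21, 28; the last is November 28.
1 March 2033 is a Tuesday, so the first Sunday is March 6.
At the standard offset (UTC+02:00), 12:00 UTC + 2h = 14:00 Othvand Coast standard time.
The standard-time date in Othvand Coast, 24 November 2032, does not fall between 28 November 2032 and 6 March 2033, so daylight saving is not in effect and Othvand Coast is at UTC+02:00.
12:00 UTC + 2h = 14:00 Othvand Coast.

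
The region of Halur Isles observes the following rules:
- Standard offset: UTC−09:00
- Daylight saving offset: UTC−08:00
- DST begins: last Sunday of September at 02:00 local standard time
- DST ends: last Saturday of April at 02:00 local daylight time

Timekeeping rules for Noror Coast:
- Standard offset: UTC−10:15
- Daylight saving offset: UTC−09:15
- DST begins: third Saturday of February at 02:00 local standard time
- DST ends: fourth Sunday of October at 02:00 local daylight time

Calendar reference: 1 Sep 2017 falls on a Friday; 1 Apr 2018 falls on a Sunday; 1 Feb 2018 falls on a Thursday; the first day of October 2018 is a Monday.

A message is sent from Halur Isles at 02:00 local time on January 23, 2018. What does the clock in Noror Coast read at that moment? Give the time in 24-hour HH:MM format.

1 September 2017 is a Friday, so Sundays fall on 3, 10, 17, 24; the last is September 24.
1 April 2018 is a Sunday, so Saturdays fall on 7, 14, 21, 28; the last is April 28.
January 23, 2018 falls between 24 September 2017 and 28 April 2018, so daylight saving is in effect and Halur Isles is at UTC−08:00.
02:00 Halur Isles + 8h = 10:00 UTC.
1 February 2018 is a Thursday, so the first Saturday is February 3 and the third is February 17.
1 October 2018 is a Monday, so the first Sunday is October 7 and the fourth is October 28.
At the standard offset (UTC−10:15), 10:00 UTC − 10h15m = 23:45 Noror Coast standard time (rolling into the previous day, 22 January 2018).
The standard-time date in Noror Coast, January 22, 2018, is outside the daylight-saving period (17 February – 28 October), so Noror Coast is on standard time, UTC−10:15.
10:00 UTC − 10h15m = 23:45 Noror Coast (rolling into the previous day, 22 January 2018).

23:45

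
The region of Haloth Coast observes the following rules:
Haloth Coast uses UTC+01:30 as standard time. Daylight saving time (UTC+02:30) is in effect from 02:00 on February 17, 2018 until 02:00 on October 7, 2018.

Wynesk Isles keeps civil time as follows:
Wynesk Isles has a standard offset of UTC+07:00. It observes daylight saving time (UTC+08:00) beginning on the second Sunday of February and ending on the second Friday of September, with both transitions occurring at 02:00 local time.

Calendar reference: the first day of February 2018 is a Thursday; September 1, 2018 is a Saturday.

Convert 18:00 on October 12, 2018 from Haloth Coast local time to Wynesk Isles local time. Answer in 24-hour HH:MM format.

Daylight saving runs 17 February – 7 October; October 12, 2018 is outside that window, so Haloth Coast is on standard time at UTC+01:30.
18:00 Haloth Coast − 1h30m = 16:30 UTC.
1 February 2018 is a Thursday, so the first Sunday is February 4 and the second is February 11.
1 September 2018 is a Saturday, so the first Friday is September 7 and the second is September 14.
At the standard offset (UTC+07:00), 16:30 UTC + 7h = 23:30 Wynesk Isles standard time.
Daylight saving runs 11 February – 14 September; the standard-time date in Wynesk Isles, October 12, 2018, is outside that window, so Wynesk Isles is on standard time at UTC+07:00.
16:30 UTC + 7h = 23:30 Wynesk Isles.

23:30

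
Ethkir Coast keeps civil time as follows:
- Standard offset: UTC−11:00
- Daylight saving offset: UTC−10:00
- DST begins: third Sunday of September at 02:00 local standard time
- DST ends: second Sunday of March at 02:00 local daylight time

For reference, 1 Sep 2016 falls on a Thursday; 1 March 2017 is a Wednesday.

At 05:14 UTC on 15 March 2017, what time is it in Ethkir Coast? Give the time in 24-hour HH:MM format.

1 September 2016 is a Thursday, so the first Sunday is September 4 and the third is September 18.
1 March 2017 is a Wednesday, so the first Sunday is March 5 and the second is March 12.
At the standard offset (UTC−11:00), 05:14 UTC − 11h = 18:14 Ethkir Coast standard time (rolling into the previous day, 14 March 2017).
Daylight saving runs 18 September 2016 – 12 March 2017; the standard-time date in Ethkir Coast, 14 March 2017, is outside that window, so Ethkir Coast is on standard time at UTC−11:00.
05:14 UTC − 11h = 18:14 local (rolling into the previous day, 14 March 2017).

18:14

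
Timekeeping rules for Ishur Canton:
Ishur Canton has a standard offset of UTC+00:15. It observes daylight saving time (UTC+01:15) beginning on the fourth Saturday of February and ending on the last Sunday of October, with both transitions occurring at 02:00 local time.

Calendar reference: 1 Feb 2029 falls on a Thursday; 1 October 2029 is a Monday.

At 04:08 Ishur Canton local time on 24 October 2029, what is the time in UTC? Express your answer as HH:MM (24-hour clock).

02:53

1 February 2029 is a Thursday, so the first Saturday is February 3 and the fourth is February 24.
1 October 2029 is a Monday, so Sundays fall on 7, 14, 21, 28; the last is October 28.
24 October 2029 lies within the daylight-saving period (24 February – 28 October), so Ishur Canton is on daylight time, UTC+01:15.
04:08 local − 1h15m = 02:53 UTC.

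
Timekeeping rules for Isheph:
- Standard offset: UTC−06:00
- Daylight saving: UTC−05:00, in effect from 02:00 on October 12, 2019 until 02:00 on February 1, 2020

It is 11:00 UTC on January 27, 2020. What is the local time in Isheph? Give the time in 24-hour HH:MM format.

At the standard offset (UTC−06:00), 11:00 UTC − 6h = 05:00 Isheph standard time.
Daylight saving runs 12 October 2019 – 1 February 2020; the standard-time date in Isheph, January 27, 2020, is inside that window, so Isheph is at UTC−05:00.
11:00 UTC − 5h = 06:00 local.

06:00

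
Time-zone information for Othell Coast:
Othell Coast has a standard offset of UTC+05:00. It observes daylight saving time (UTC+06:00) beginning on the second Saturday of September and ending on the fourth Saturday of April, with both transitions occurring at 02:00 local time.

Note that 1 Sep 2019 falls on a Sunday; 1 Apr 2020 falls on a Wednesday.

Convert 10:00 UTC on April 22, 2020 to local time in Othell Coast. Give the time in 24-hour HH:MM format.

16:00

1 September 2019 is a Sunday, so the first Saturday is September 7 and the second is September 14.
1 April 2020 is a Wednesday, so the first Saturday is April 4 and the fourth is April 25.
At the standard offset (UTC+05:00), 10:00 UTC + 5h = 15:00 Othell Coast standard time.
Daylight saving runs 14 September 2019 – 25 April 2020; the standard-time date in Othell Coast, April 22, 2020, is inside that window, so Othell Coast is at UTC+06:00.
10:00 UTC + 6h = 16:00 local.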